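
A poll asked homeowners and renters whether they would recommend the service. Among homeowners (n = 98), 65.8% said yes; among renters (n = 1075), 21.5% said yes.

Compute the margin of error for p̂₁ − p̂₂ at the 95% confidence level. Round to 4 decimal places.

0.0971

SE₁ = √(p̂₁(1−p̂₁)/n₁) = √(0.6580·0.3420/98) = 0.04792; SE₂ = √(0.2150·0.7850/1075) = 0.01253.
Independent samples: SE of the difference = √(SE₁² + SE₂²) = √(0.0022963264 + 0.0001570009) = 0.04953.
z* for 95% confidence is 1.960, so the margin of error is 1.960 × 0.04953 = 0.09708.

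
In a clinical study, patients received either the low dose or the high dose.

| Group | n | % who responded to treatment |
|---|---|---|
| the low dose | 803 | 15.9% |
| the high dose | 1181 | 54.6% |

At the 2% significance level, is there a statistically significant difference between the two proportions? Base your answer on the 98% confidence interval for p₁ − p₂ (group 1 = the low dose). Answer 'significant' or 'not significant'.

The two standard errors are √(0.1590×0.8410/803) = 0.01290 and √(0.5460×0.4540/1181) = 0.01449.
Because the samples are independent, SE_diff = √(0.01290² + 0.01449²) = 0.01940.
Using z* = 2.326 for 98%, ME = 2.326 × 0.01940 = 0.04512.
p̂₁ − p̂₂ = -0.3870; interval -0.3870 ± 0.04512 gives (-0.43212, -0.34188).
The interval (-0.43212, -0.34188) does not contain 0, so the difference is significant.

significant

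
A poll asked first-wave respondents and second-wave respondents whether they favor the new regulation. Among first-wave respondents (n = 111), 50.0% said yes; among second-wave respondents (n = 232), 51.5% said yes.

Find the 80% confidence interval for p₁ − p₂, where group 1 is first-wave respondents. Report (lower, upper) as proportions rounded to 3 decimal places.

(-0.089, 0.059)

The two standard errors are √(0.5000×0.5000/111) = 0.04746 and √(0.5150×0.4850/232) = 0.03281.
Because the samples are independent, SE_diff = √(0.04746² + 0.03281²) = 0.05770.
Using z* = 1.282 for 80%, ME = 1.282 × 0.05770 = 0.07397.
p̂₁ − p̂₂ = -0.0150; interval -0.0150 ± 0.07397 gives (-0.089, 0.059).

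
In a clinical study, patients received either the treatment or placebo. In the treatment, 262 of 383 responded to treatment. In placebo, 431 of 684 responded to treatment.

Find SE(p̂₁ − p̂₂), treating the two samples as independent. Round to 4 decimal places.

0.0301

Sample proportions: 262/383 = 0.6841, 431/684 = 0.6301.
Each SE is √(p̂(1−p̂)/n): √(0.6841·0.3159/383) = 0.02375 and √(0.6301·0.3699/684) = 0.01846.
SE(p̂₁ − p̂₂) = √(SE₁² + SE₂²) = √(0.0005640625 + 0.0003407716) = 0.03008, since the two samples are independent.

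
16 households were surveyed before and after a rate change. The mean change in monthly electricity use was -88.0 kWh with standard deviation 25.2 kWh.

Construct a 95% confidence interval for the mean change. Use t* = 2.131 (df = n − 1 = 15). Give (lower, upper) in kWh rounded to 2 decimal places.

This is a matched-pairs design, so SE = s_d/√n = 25.2/√16 = 6.3000.
Margin = 2.131 × 6.3000 = 13.4253; the interval is -88.0 ± 13.4253 = (-101.43, -74.57).

(-101.43, -74.57)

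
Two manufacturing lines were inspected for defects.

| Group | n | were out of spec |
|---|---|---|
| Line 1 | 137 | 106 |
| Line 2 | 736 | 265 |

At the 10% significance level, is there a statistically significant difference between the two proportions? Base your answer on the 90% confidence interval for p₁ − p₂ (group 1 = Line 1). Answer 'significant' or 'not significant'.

significant

Sample proportions: 106/137 = 0.7737, 265/736 = 0.3601.
Each SE is √(p̂(1−p̂)/n): √(0.7737·0.2263/137) = 0.03575 and √(0.3601·0.6399/736) = 0.01769.
SE(p̂₁ − p̂₂) = √(SE₁² + SE₂²) = √(0.0012780625 + 0.0003129361) = 0.03989, since the two samples are independent.
At 90% confidence z* = 1.645; margin = 1.645 × 0.03989 = 0.06562.
The difference is 0.7737 − 0.3601 = 0.4136, so the interval is 0.4136 ± 0.06562 = (0.34798, 0.47922).
The interval (0.34798, 0.47922) does not contain 0, so the difference is significant.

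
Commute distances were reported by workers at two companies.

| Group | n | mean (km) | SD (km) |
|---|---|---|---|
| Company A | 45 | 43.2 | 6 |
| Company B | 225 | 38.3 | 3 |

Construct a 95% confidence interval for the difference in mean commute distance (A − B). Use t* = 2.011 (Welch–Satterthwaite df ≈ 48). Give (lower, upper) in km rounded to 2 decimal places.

(3.06, 6.74)

Per-group SEs: s₁/√n₁ = 6/√45 = 0.8944, s₂/√n₂ = 3/√225 = 0.2000.
Unpooled SE of the difference: √(0.79995136 + 0.04) = 0.9165.
Margin of error = t* · SE = 2.011 × 0.9165 = 1.8431.
x̄₁ − x̄₂ = 43.2 − 38.3 = 4.9000.
CI: 4.9000 ± 1.8431 = (3.06, 6.74).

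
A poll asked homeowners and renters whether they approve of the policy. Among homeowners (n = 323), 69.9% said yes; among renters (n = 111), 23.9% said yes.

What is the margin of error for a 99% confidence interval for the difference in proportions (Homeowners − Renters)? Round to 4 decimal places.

Each SE is √(p̂(1−p̂)/n): √(0.6990·0.3010/323) = 0.02552 and √(0.2390·0.7610/111) = 0.04048.
SE(p̂₁ − p̂₂) = √(SE₁² + SE₂²) = √(0.0006512704 + 0.0016386304) = 0.04785, since the two samples are independent.
At 99% confidence z* = 2.576; margin = 2.576 × 0.04785 = 0.12326.

0.1233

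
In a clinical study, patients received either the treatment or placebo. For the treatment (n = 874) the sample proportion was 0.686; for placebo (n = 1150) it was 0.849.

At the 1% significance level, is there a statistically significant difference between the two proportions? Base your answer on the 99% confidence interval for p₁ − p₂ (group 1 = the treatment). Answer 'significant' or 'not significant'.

Each SE is √(p̂(1−p̂)/n): √(0.6860·0.3140/874) = 0.01570 and √(0.8490·0.1510/1150) = 0.01056.
SE(p̂₁ − p̂₂) = √(SE₁² + SE₂²) = √(0.00024649 + 0.0001115136) = 0.01892, since the two samples are independent.
At 99% confidence z* = 2.576; margin = 2.576 × 0.01892 = 0.04874.
The difference is 0.6860 − 0.8490 = -0.1630, so the interval is -0.1630 ± 0.04874 = (-0.21174, -0.11426).
The interval (-0.21174, -0.11426) does not contain 0, so the difference is significant.

significant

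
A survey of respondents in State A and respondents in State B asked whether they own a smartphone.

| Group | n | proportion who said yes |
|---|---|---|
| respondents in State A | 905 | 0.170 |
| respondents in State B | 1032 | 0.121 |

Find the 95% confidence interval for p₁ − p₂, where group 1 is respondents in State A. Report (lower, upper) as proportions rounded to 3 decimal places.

SE₁ = √(p̂₁(1−p̂₁)/n₁) = √(0.1700·0.8300/905) = 0.01249; SE₂ = √(0.1210·0.8790/1032) = 0.01015.
Independent samples: SE of the difference = √(SE₁² + SE₂²) = √(0.0001560001 + 0.0001030225) = 0.01609.
z* for 95% confidence is 1.960, so the margin of error is 1.960 × 0.01609 = 0.03154.
Point estimate p̂₁ − p̂₂ = 0.1700 − 0.1210 = 0.0490.
0.0490 ± 0.03154 → (0.017, 0.081).

(0.017, 0.081)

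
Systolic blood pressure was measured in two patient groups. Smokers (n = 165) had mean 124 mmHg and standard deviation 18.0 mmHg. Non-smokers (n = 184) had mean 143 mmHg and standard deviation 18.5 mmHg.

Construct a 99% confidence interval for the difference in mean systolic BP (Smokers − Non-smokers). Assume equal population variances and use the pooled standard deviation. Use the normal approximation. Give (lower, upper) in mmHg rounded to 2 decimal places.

(-24.04, -13.96)

s_p = √[((n₁−1)s₁² + (n₂−1)s₂²)/(n₁+n₂−2)] = √[(164·18.0² + 183·18.5²)/347] = 18.2654.
SE = 18.2654·√(1/165 + 1/184) = 1.9584.
With z* = 2.576, margin = 2.576 × 1.9584 = 5.0448.
x̄₁ − x̄₂ = 124 − 143 = -19.0000; interval -19.0000 ± 5.0448 = (-24.04, -13.96).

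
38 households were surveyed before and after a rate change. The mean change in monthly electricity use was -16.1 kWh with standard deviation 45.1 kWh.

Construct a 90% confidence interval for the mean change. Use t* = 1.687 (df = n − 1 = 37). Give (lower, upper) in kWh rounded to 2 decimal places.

Paired design: SE = s_d/√n = 45.1/√38 = 7.3162.
t* = 1.687; margin of error = 1.687 × 7.3162 = 12.3424.
-16.1 ± 12.3424 → (-28.44, -3.76).

(-28.44, -3.76)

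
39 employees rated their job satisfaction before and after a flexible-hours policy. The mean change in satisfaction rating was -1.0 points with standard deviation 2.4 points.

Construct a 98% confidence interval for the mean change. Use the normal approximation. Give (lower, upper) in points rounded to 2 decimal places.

This is a matched-pairs design, so SE = s_d/√n = 2.4/√39 = 0.3843.
Margin = 2.326 × 0.3843 = 0.8939; the interval is -1.0 ± 0.8939 = (-1.89, -0.11).

(-1.89, -0.11)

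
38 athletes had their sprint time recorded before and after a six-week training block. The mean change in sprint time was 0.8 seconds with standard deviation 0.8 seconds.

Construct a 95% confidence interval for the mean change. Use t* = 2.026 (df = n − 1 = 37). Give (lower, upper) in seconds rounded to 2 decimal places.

(0.54, 1.06)

Paired design: SE = s_d/√n = 0.8/√38 = 0.1298.
t* = 2.026; margin of error = 2.026 × 0.1298 = 0.2630.
0.8 ± 0.2630 → (0.54, 1.06).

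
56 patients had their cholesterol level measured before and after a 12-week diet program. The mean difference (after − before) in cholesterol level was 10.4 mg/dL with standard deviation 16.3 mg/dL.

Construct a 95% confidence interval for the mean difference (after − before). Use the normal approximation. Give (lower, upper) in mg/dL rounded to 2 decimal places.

(6.13, 14.67)

Paired design: SE = s_d/√n = 16.3/√56 = 2.1782.
z* = 1.960; margin of error = 1.960 × 2.1782 = 4.2693.
10.4 ± 4.2693 → (6.13, 14.67).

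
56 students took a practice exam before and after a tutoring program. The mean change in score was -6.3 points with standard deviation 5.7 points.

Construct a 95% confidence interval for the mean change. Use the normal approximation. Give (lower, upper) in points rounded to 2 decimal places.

(-7.79, -4.81)

This is a matched-pairs design, so SE = s_d/√n = 5.7/√56 = 0.7617.
Margin = 1.960 × 0.7617 = 1.4929; the interval is -6.3 ± 1.4929 = (-7.79, -4.81).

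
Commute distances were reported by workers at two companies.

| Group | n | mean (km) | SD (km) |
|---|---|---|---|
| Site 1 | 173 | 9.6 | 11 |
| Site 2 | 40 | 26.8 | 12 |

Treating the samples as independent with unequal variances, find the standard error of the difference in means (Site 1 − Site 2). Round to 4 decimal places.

Standard errors of each mean: 11/√173 = 0.8363 and 12/√40 = 1.8974.
SE(x̄₁ − x̄₂) = √(0.8363² + 1.8974²) = 2.0735 for independent samples with unequal variances.

2.0735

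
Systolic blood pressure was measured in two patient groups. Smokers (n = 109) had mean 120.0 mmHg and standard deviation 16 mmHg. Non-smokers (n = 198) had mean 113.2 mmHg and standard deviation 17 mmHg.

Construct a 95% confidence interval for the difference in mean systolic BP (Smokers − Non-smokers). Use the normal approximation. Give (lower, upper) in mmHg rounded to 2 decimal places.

(2.98, 10.62)

Standard errors of each mean: 16/√109 = 1.5325 and 17/√198 = 1.2081.
SE(x̄₁ − x̄₂) = √(1.5325² + 1.2081²) = 1.9514 for independent samples with unequal variances.
With z* = 1.960, the margin is 1.960 × 1.9514 = 3.8247.
x̄₁ − x̄₂ = 120.0 − 113.2 = 6.8000; the interval is 6.8000 ± 3.8247 = (2.98, 10.62).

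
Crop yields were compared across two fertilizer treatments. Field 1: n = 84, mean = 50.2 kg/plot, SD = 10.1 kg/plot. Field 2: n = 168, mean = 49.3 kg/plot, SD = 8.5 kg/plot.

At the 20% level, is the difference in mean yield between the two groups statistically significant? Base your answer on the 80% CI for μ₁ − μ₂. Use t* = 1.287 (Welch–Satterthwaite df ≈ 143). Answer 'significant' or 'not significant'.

not significant

Per-group SEs: s₁/√n₁ = 10.1/√84 = 1.1020, s₂/√n₂ = 8.5/√168 = 0.6558.
Unpooled SE of the difference: √(1.214404 + 0.43007364) = 1.2824.
Margin of error = t* · SE = 1.287 × 1.2824 = 1.6504.
x̄₁ − x̄₂ = 50.2 − 49.3 = 0.9000.
CI: 0.9000 ± 1.6504 = (-0.7504, 2.5504).
The interval (-0.7504, 2.5504) contains 0, so the difference is not significant.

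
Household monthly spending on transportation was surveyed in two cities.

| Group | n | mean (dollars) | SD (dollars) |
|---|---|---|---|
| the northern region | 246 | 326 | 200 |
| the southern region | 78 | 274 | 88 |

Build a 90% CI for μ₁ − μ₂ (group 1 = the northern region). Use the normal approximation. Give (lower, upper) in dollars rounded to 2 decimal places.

SE₁ = s₁/√n₁ = 200/√246 = 12.7515; SE₂ = 88/√78 = 9.9640.
Independent samples, unequal variances: SE_diff = √(SE₁² + SE₂²) = √(162.60075225 + 99.281296) = 16.1828.
z* = 1.645, so margin of error = 1.645 × 16.1828 = 26.6207.
Difference in means = 326 − 274 = 52.0000.
52.0000 ± 26.6207 → (25.38, 78.62).

(25.38, 78.62)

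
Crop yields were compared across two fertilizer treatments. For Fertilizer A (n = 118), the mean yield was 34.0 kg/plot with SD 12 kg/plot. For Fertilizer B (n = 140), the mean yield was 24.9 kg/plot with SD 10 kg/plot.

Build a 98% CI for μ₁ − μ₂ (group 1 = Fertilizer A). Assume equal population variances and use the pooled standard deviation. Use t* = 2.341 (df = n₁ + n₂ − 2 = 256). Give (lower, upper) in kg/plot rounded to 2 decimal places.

s_p = √[((n₁−1)s₁² + (n₂−1)s₂²)/(n₁+n₂−2)] = √[(117·12² + 139·10²)/256] = 10.9594.
SE = 10.9594·√(1/118 + 1/140) = 1.3696.
With t* = 2.341, margin = 2.341 × 1.3696 = 3.2062.
x̄₁ − x̄₂ = 34.0 − 24.9 = 9.1000; interval 9.1000 ± 3.2062 = (5.89, 12.31).

(5.89, 12.31)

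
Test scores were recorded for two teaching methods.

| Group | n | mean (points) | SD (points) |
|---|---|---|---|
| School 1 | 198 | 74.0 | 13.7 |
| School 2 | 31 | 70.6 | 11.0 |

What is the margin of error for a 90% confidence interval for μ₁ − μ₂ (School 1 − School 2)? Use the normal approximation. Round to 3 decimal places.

3.623

Standard errors of each mean: 13.7/√198 = 0.9736 and 11.0/√31 = 1.9757.
SE(x̄₁ − x̄₂) = √(0.9736² + 1.9757²) = 2.2026 for independent samples with unequal variances.
With z* = 1.645, the margin is 1.645 × 2.2026 = 3.6233.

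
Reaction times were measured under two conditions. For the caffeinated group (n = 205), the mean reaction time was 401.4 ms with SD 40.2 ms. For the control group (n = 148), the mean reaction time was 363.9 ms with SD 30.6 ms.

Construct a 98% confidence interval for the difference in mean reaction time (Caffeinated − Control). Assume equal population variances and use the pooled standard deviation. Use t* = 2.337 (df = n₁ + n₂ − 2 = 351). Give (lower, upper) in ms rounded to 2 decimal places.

(28.30, 46.70)

Pooled variance s_p² = [204·40.2² + 147·30.6²] / (205+148−2) = 1331.3877, so s_p = 36.4882.
SE_diff = s_p·√(1/n₁ + 1/n₂) = 36.4882·√(1/205 + 1/148) = 3.9358.
t* = 2.337; margin = 2.337 × 3.9358 = 9.1980.
Difference = 401.4 − 363.9 = 37.5000.
37.5000 ± 9.1980 → (28.30, 46.70).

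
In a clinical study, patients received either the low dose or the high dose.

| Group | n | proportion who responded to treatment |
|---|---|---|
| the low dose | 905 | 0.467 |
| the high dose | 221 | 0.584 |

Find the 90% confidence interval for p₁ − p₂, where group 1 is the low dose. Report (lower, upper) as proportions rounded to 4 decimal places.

(-0.1780, -0.0560)

The two standard errors are √(0.4670×0.5330/905) = 0.01658 and √(0.5840×0.4160/221) = 0.03316.
Because the samples are independent, SE_diff = √(0.01658² + 0.03316²) = 0.03707.
Using z* = 1.645 for 90%, ME = 1.645 × 0.03707 = 0.06098.
p̂₁ − p̂₂ = -0.1170; interval -0.1170 ± 0.06098 gives (-0.1780, -0.0560).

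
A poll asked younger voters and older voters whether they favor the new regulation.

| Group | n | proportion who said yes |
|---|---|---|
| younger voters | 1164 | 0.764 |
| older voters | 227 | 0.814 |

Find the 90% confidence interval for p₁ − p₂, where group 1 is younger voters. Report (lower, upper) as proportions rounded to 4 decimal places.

Each SE is √(p̂(1−p̂)/n): √(0.7640·0.2360/1164) = 0.01245 and √(0.8140·0.1860/227) = 0.02583.
SE(p̂₁ − p̂₂) = √(SE₁² + SE₂²) = √(0.0001550025 + 0.0006671889) = 0.02867, since the two samples are independent.
At 90% confidence z* = 1.645; margin = 1.645 × 0.02867 = 0.04716.
The difference is 0.7640 − 0.8140 = -0.0500, so the interval is -0.0500 ± 0.04716 = (-0.0972, -0.0028).

(-0.0972, -0.0028)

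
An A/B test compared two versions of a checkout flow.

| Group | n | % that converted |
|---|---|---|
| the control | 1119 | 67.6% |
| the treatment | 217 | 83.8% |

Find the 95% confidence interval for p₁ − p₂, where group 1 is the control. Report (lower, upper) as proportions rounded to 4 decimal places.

(-0.2182, -0.1058)

The two standard errors are √(0.6760×0.3240/1119) = 0.01399 and √(0.8380×0.1620/217) = 0.02501.
Because the samples are independent, SE_diff = √(0.01399² + 0.02501²) = 0.02866.
Using z* = 1.960 for 95%, ME = 1.960 × 0.02866 = 0.05617.
p̂₁ − p̂₂ = -0.1620; interval -0.1620 ± 0.05617 gives (-0.2182, -0.1058).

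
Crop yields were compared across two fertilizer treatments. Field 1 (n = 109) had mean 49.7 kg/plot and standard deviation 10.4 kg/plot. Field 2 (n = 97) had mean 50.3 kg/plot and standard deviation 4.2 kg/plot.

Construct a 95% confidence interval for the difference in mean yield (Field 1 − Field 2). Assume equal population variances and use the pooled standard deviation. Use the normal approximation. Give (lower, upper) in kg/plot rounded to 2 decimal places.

Pooled variance s_p² = [108·10.4² + 96·4.2²] / (109+97−2) = 65.5624, so s_p = 8.0971.
SE_diff = s_p·√(1/n₁ + 1/n₂) = 8.0971·√(1/109 + 1/97) = 1.1302.
z* = 1.960; margin = 1.960 × 1.1302 = 2.2152.
Difference = 49.7 − 50.3 = -0.6000.
-0.6000 ± 2.2152 → (-2.82, 1.62).

(-2.82, 1.62)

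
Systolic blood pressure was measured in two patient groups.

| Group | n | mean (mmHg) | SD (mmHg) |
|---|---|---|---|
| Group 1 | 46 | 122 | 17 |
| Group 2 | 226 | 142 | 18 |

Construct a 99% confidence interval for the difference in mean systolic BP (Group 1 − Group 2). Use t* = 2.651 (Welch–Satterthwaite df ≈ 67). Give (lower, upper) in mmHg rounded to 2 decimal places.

(-27.36, -12.64)

Per-group SEs: s₁/√n₁ = 17/√46 = 2.5065, s₂/√n₂ = 18/√226 = 1.1973.
Unpooled SE of the difference: √(6.28254225 + 1.43352729) = 2.7778.
Margin of error = t* · SE = 2.651 × 2.7778 = 7.3639.
x̄₁ − x̄₂ = 122 − 142 = -20.0000.
CI: -20.0000 ± 7.3639 = (-27.36, -12.64).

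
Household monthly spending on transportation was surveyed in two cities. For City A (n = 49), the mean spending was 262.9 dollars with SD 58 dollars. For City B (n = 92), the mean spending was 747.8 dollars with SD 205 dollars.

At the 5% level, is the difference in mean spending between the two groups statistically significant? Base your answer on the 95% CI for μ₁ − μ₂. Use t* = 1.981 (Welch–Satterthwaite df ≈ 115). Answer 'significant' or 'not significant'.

Per-group SEs: s₁/√n₁ = 58/√49 = 8.2857, s₂/√n₂ = 205/√92 = 21.3727.
Unpooled SE of the difference: √(68.65282449 + 456.79230529) = 22.9226.
Margin of error = t* · SE = 1.981 × 22.9226 = 45.4097.
x̄₁ − x̄₂ = 262.9 − 747.8 = -484.9000.
CI: -484.9000 ± 45.4097 = (-530.3097, -439.4903).
The interval (-530.3097, -439.4903) does not contain 0, so the difference is significant.

significant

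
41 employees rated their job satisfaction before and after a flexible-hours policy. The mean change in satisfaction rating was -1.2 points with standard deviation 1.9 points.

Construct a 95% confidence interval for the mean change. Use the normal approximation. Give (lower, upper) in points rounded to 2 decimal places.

(-1.78, -0.62)

This is a matched-pairs design, so SE = s_d/√n = 1.9/√41 = 0.2967.
Margin = 1.960 × 0.2967 = 0.5815; the interval is -1.2 ± 0.5815 = (-1.78, -0.62).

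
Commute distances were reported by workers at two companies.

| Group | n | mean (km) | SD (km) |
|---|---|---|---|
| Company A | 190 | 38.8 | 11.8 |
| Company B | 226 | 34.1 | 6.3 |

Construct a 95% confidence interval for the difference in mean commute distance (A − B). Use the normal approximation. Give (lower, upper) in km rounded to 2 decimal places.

Standard errors of each mean: 11.8/√190 = 0.8561 and 6.3/√226 = 0.4191.
SE(x̄₁ − x̄₂) = √(0.8561² + 0.4191²) = 0.9532 for independent samples with unequal variances.
With z* = 1.960, the margin is 1.960 × 0.9532 = 1.8683.
x̄₁ − x̄₂ = 38.8 − 34.1 = 4.7000; the interval is 4.7000 ± 1.8683 = (2.83, 6.57).

(2.83, 6.57)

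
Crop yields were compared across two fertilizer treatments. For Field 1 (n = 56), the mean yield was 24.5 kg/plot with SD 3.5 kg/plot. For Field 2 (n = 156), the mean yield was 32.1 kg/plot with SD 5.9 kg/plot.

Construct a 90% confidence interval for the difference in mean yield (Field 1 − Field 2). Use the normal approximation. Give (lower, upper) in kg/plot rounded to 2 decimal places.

SE₁ = s₁/√n₁ = 3.5/√56 = 0.4677; SE₂ = 5.9/√156 = 0.4724.
Independent samples, unequal variances: SE_diff = √(SE₁² + SE₂²) = √(0.21874329 + 0.22316176) = 0.6648.
z* = 1.645, so margin of error = 1.645 × 0.6648 = 1.0936.
Difference in means = 24.5 − 32.1 = -7.6000.
-7.6000 ± 1.0936 → (-8.69, -6.51).

(-8.69, -6.51)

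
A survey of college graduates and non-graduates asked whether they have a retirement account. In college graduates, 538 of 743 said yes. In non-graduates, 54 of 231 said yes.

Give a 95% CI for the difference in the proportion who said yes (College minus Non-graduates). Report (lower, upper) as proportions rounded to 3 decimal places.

(0.427, 0.554)

Sample proportions: 538/743 = 0.7241, 54/231 = 0.2338.
Each SE is √(p̂(1−p̂)/n): √(0.7241·0.2759/743) = 0.01640 and √(0.2338·0.7662/231) = 0.02785.
SE(p̂₁ − p̂₂) = √(SE₁² + SE₂²) = √(0.00026896 + 0.0007756225) = 0.03232, since the two samples are independent.
At 95% confidence z* = 1.960; margin = 1.960 × 0.03232 = 0.06335.
The difference is 0.7241 − 0.2338 = 0.4903, so the interval is 0.4903 ± 0.06335 = (0.427, 0.554).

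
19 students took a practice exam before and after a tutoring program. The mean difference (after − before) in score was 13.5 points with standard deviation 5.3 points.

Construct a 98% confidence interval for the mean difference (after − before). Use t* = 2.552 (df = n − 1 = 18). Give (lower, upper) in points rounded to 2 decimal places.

(10.40, 16.60)

This is a matched-pairs design, so SE = s_d/√n = 5.3/√19 = 1.2159.
Margin = 2.552 × 1.2159 = 3.1030; the interval is 13.5 ± 3.1030 = (10.40, 16.60).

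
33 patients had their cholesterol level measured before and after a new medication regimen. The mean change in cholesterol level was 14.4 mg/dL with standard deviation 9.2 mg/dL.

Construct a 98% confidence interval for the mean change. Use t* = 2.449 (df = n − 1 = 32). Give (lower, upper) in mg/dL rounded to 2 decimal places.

(10.48, 18.32)

This is a matched-pairs design, so SE = s_d/√n = 9.2/√33 = 1.6015.
Margin = 2.449 × 1.6015 = 3.9221; the interval is 14.4 ± 3.9221 = (10.48, 18.32).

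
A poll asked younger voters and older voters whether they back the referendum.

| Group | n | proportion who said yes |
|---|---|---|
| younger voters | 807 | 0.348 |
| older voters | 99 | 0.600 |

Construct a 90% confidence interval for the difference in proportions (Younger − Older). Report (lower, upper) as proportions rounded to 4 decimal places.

The two standard errors are √(0.3480×0.6520/807) = 0.01677 and √(0.6000×0.4000/99) = 0.04924.
Because the samples are independent, SE_diff = √(0.01677² + 0.04924²) = 0.05202.
Using z* = 1.645 for 90%, ME = 1.645 × 0.05202 = 0.08557.
p̂₁ − p̂₂ = -0.2520; interval -0.2520 ± 0.08557 gives (-0.3376, -0.1664).

(-0.3376, -0.1664)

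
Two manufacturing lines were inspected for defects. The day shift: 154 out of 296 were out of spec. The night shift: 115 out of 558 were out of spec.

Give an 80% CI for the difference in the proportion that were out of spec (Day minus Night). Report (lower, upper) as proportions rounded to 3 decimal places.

p̂₁ = 154/296 = 0.5203 and p̂₂ = 115/558 = 0.2061.
SE₁ = √(p̂₁(1−p̂₁)/n₁) = √(0.5203·0.4797/296) = 0.02904; SE₂ = √(0.2061·0.7939/558) = 0.01712.
Independent samples: SE of the difference = √(SE₁² + SE₂²) = √(0.0008433216 + 0.0002930944) = 0.03371.
z* for 80% confidence is 1.282, so the margin of error is 1.282 × 0.03371 = 0.04322.
Point estimate p̂₁ − p̂₂ = 0.5203 − 0.2061 = 0.3142.
0.3142 ± 0.04322 → (0.271, 0.357).

(0.271, 0.357)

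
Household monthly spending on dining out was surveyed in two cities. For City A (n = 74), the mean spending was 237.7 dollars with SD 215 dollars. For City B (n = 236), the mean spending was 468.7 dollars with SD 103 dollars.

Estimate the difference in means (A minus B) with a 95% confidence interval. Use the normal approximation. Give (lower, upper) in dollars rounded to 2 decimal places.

SE₁ = s₁/√n₁ = 215/√74 = 24.9932; SE₂ = 103/√236 = 6.7047.
Independent samples, unequal variances: SE_diff = √(SE₁² + SE₂²) = √(624.66004624 + 44.95300209) = 25.8769.
z* = 1.960, so margin of error = 1.960 × 25.8769 = 50.7187.
Difference in means = 237.7 − 468.7 = -231.0000.
-231.0000 ± 50.7187 → (-281.72, -180.28).

(-281.72, -180.28)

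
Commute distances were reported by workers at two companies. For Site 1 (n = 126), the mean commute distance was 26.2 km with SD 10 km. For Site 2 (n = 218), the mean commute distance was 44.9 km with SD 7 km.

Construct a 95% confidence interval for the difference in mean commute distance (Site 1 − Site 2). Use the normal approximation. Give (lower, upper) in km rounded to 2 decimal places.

Standard errors of each mean: 10/√126 = 0.8909 and 7/√218 = 0.4741.
SE(x̄₁ − x̄₂) = √(0.8909² + 0.4741²) = 1.0092 for independent samples with unequal variances.
With z* = 1.960, the margin is 1.960 × 1.0092 = 1.9780.
x̄₁ − x̄₂ = 26.2 − 44.9 = -18.7000; the interval is -18.7000 ± 1.9780 = (-20.68, -16.72).

(-20.68, -16.72)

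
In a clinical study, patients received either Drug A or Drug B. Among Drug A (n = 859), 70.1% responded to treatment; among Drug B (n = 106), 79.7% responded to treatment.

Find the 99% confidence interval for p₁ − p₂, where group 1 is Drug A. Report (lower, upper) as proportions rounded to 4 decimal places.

Each SE is √(p̂(1−p̂)/n): √(0.7010·0.2990/859) = 0.01562 and √(0.7970·0.2030/106) = 0.03907.
SE(p̂₁ − p̂₂) = √(SE₁² + SE₂²) = √(0.0002439844 + 0.0015264649) = 0.04208, since the two samples are independent.
At 99% confidence z* = 2.576; margin = 2.576 × 0.04208 = 0.10840.
The difference is 0.7010 − 0.7970 = -0.0960, so the interval is -0.0960 ± 0.10840 = (-0.2044, 0.0124).

(-0.2044, 0.0124)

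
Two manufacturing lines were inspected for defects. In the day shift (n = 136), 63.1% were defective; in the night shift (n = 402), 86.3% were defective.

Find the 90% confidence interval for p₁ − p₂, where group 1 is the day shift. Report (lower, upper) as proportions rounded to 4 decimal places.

SE₁ = √(p̂₁(1−p̂₁)/n₁) = √(0.6310·0.3690/136) = 0.04138; SE₂ = √(0.8630·0.1370/402) = 0.01715.
Independent samples: SE of the difference = √(SE₁² + SE₂²) = √(0.0017123044 + 0.0002941225) = 0.04479.
z* for 90% confidence is 1.645, so the margin of error is 1.645 × 0.04479 = 0.07368.
Point estimate p̂₁ − p̂₂ = 0.6310 − 0.8630 = -0.2320.
-0.2320 ± 0.07368 → (-0.3057, -0.1583).

(-0.3057, -0.1583)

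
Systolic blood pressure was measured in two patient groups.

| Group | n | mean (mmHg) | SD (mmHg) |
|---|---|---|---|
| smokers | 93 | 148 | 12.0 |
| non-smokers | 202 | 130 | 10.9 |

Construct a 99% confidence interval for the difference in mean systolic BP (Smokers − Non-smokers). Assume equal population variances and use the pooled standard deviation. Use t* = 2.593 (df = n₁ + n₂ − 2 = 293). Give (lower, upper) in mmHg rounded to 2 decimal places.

Pooled variance s_p² = [92·12.0² + 201·10.9²] / (93+202−2) = 126.7195, so s_p = 11.2570.
SE_diff = s_p·√(1/n₁ + 1/n₂) = 11.2570·√(1/93 + 1/202) = 1.4106.
t* = 2.593; margin = 2.593 × 1.4106 = 3.6577.
Difference = 148 − 130 = 18.0000.
18.0000 ± 3.6577 → (14.34, 21.66).

(14.34, 21.66)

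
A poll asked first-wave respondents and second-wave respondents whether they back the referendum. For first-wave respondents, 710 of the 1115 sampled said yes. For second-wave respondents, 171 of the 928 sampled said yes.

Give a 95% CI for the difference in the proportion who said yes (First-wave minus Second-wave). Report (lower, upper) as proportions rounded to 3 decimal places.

(0.415, 0.490)

First, p̂₁ = 710/1115 = 0.6368; p̂₂ = 171/928 = 0.1843.
The two standard errors are √(0.6368×0.3632/1115) = 0.01440 and √(0.1843×0.8157/928) = 0.01273.
Because the samples are independent, SE_diff = √(0.01440² + 0.01273²) = 0.01922.
Using z* = 1.960 for 95%, ME = 1.960 × 0.01922 = 0.03767.
p̂₁ − p̂₂ = 0.4525; interval 0.4525 ± 0.03767 gives (0.415, 0.490).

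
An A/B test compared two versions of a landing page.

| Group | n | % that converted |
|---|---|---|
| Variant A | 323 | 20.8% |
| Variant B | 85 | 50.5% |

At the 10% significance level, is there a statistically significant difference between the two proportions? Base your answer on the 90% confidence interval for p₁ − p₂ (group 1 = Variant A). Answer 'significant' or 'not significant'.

Each SE is √(p̂(1−p̂)/n): √(0.2080·0.7920/323) = 0.02258 and √(0.5050·0.4950/85) = 0.05423.
SE(p̂₁ − p̂₂) = √(SE₁² + SE₂²) = √(0.0005098564 + 0.0029408929) = 0.05874, since the two samples are independent.
At 90% confidence z* = 1.645; margin = 1.645 × 0.05874 = 0.09663.
The difference is 0.2080 − 0.5050 = -0.2970, so the interval is -0.2970 ± 0.09663 = (-0.39363, -0.20037).
The interval (-0.39363, -0.20037) does not contain 0, so the difference is significant.

significant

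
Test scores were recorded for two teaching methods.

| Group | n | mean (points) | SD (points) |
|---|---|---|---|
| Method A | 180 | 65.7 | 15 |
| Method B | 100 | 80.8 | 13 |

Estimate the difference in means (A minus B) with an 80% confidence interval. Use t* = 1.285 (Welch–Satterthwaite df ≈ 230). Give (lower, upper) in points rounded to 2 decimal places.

(-17.30, -12.90)

Per-group SEs: s₁/√n₁ = 15/√180 = 1.1180, s₂/√n₂ = 13/√100 = 1.3000.
Unpooled SE of the difference: √(1.249924 + 1.69) = 1.7146.
Margin of error = t* · SE = 1.285 × 1.7146 = 2.2033.
x̄₁ − x̄₂ = 65.7 − 80.8 = -15.1000.
CI: -15.1000 ± 2.2033 = (-17.30, -12.90).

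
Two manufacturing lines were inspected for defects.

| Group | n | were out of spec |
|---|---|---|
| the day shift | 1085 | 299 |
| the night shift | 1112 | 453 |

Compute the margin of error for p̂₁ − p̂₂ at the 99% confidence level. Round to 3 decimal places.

p̂₁ = 299/1085 = 0.2756 and p̂₂ = 453/1112 = 0.4074.
SE₁ = √(p̂₁(1−p̂₁)/n₁) = √(0.2756·0.7244/1085) = 0.01356; SE₂ = √(0.4074·0.5926/1112) = 0.01473.
Independent samples: SE of the difference = √(SE₁² + SE₂²) = √(0.0001838736 + 0.0002169729) = 0.02002.
z* for 99% confidence is 2.576, so the margin of error is 2.576 × 0.02002 = 0.05157.

0.052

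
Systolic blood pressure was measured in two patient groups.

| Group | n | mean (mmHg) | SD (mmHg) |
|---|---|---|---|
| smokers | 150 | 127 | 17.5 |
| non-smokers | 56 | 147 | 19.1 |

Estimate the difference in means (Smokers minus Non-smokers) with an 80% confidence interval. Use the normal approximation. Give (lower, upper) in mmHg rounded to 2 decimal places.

(-23.75, -16.25)

SE₁ = s₁/√n₁ = 17.5/√150 = 1.4289; SE₂ = 19.1/√56 = 2.5523.
Independent samples, unequal variances: SE_diff = √(SE₁² + SE₂²) = √(2.04175521 + 6.51423529) = 2.9251.
z* = 1.282, so margin of error = 1.282 × 2.9251 = 3.7500.
Difference in means = 127 − 147 = -20.0000.
-20.0000 ± 3.7500 → (-23.75, -16.25).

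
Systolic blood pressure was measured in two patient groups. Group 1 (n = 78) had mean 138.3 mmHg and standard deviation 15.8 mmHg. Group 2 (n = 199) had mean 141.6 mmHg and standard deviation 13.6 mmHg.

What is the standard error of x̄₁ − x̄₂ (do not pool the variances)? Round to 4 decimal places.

2.0322

Standard errors of each mean: 15.8/√78 = 1.7890 and 13.6/√199 = 0.9641.
SE(x̄₁ − x̄₂) = √(1.7890² + 0.9641²) = 2.0322 for independent samples with unequal variances.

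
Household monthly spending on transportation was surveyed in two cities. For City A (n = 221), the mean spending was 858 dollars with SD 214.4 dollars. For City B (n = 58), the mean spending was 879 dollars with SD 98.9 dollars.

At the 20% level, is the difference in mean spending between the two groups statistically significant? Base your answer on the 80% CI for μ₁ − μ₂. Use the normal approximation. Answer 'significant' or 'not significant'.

not significant

Standard errors of each mean: 214.4/√221 = 14.4221 and 98.9/√58 = 12.9862.
SE(x̄₁ − x̄₂) = √(14.4221² + 12.9862²) = 19.4072 for independent samples with unequal variances.
With z* = 1.282, the margin is 1.282 × 19.4072 = 24.8800.
x̄₁ − x̄₂ = 858 − 879 = -21.0000; the interval is -21.0000 ± 24.8800 = (-45.8800, 3.8800).
The interval (-45.8800, 3.8800) contains 0, so the difference is not significant.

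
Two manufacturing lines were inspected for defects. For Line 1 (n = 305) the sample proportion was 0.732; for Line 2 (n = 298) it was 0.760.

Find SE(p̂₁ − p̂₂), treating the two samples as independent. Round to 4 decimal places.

SE₁ = √(p̂₁(1−p̂₁)/n₁) = √(0.7320·0.2680/305) = 0.02536; SE₂ = √(0.7600·0.2400/298) = 0.02474.
Independent samples: SE of the difference = √(SE₁² + SE₂²) = √(0.0006431296 + 0.0006120676) = 0.03543.

0.0354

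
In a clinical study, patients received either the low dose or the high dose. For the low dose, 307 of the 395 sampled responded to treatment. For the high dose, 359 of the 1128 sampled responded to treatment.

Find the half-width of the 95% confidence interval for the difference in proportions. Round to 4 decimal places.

p̂₁ = 307/395 = 0.7772 and p̂₂ = 359/1128 = 0.3183.
SE₁ = √(p̂₁(1−p̂₁)/n₁) = √(0.7772·0.2228/395) = 0.02094; SE₂ = √(0.3183·0.6817/1128) = 0.01387.
Independent samples: SE of the difference = √(SE₁² + SE₂²) = √(0.0004384836 + 0.0001923769) = 0.02512.
z* for 95% confidence is 1.960, so the margin of error is 1.960 × 0.02512 = 0.04924.

0.0492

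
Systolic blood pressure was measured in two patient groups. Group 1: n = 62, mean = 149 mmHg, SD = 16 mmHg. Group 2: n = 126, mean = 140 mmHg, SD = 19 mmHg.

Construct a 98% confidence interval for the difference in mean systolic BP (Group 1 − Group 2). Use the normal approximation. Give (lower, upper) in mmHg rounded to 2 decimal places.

(2.85, 15.15)

Per-group SEs: s₁/√n₁ = 16/√62 = 2.0320, s₂/√n₂ = 19/√126 = 1.6927.
Unpooled SE of the difference: √(4.129024 + 2.86523329) = 2.6447.
Margin of error = z* · SE = 2.326 × 2.6447 = 6.1516.
x̄₁ − x̄₂ = 149 − 140 = 9.0000.
CI: 9.0000 ± 6.1516 = (2.85, 15.15).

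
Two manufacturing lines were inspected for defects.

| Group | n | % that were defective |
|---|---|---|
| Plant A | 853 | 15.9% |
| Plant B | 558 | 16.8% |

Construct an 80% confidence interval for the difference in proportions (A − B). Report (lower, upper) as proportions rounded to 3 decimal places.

(-0.035, 0.017)

The two standard errors are √(0.1590×0.8410/853) = 0.01252 and √(0.1680×0.8320/558) = 0.01583.
Because the samples are independent, SE_diff = √(0.01252² + 0.01583²) = 0.02018.
Using z* = 1.282 for 80%, ME = 1.282 × 0.02018 = 0.02587.
p̂₁ − p̂₂ = -0.0090; interval -0.0090 ± 0.02587 gives (-0.035, 0.017).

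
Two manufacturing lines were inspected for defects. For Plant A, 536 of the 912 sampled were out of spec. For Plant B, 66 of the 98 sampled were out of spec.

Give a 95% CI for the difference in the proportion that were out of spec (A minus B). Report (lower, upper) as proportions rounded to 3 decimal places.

(-0.184, 0.012)

Sample proportions: 536/912 = 0.5877, 66/98 = 0.6735.
Each SE is √(p̂(1−p̂)/n): √(0.5877·0.4123/912) = 0.01630 and √(0.6735·0.3265/98) = 0.04737.
SE(p̂₁ − p̂₂) = √(SE₁² + SE₂²) = √(0.00026569 + 0.0022439169) = 0.05010, since the two samples are independent.
At 95% confidence z* = 1.960; margin = 1.960 × 0.05010 = 0.09820.
The difference is 0.5877 − 0.6735 = -0.0858, so the interval is -0.0858 ± 0.09820 = (-0.184, 0.012).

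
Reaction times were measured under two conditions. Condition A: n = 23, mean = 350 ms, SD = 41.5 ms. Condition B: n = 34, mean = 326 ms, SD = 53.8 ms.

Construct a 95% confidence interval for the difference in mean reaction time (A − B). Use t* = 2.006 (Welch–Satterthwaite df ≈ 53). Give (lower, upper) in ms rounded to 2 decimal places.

SE₁ = s₁/√n₁ = 41.5/√23 = 8.6533; SE₂ = 53.8/√34 = 9.2266.
Independent samples, unequal variances: SE_diff = √(SE₁² + SE₂²) = √(74.87960089 + 85.13014756) = 12.6495.
t* = 2.006, so margin of error = 2.006 × 12.6495 = 25.3749.
Difference in means = 350 − 326 = 24.0000.
24.0000 ± 25.3749 → (-1.37, 49.37).

(-1.37, 49.37)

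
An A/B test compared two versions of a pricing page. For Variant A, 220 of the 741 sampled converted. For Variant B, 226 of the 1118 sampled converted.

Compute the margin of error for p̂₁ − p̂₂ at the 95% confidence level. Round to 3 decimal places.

0.040

p̂₁ = 220/741 = 0.2969 and p̂₂ = 226/1118 = 0.2021.
SE₁ = √(p̂₁(1−p̂₁)/n₁) = √(0.2969·0.7031/741) = 0.01678; SE₂ = √(0.2021·0.7979/1118) = 0.01201.
Independent samples: SE of the difference = √(SE₁² + SE₂²) = √(0.0002815684 + 0.0001442401) = 0.02064.
z* for 95% confidence is 1.960, so the margin of error is 1.960 × 0.02064 = 0.04045.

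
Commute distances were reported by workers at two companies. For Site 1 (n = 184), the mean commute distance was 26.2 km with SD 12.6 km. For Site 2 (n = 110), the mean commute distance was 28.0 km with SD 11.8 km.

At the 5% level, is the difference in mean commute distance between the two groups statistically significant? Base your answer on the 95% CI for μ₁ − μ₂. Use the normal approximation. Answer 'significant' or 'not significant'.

Standard errors of each mean: 12.6/√184 = 0.9289 and 11.8/√110 = 1.1251.
SE(x̄₁ − x̄₂) = √(0.9289² + 1.1251²) = 1.4590 for independent samples with unequal variances.
With z* = 1.960, the margin is 1.960 × 1.4590 = 2.8596.
x̄₁ − x̄₂ = 26.2 − 28.0 = -1.8000; the interval is -1.8000 ± 2.8596 = (-4.6596, 1.0596).
The interval (-4.6596, 1.0596) contains 0, so the difference is not significant.

not significant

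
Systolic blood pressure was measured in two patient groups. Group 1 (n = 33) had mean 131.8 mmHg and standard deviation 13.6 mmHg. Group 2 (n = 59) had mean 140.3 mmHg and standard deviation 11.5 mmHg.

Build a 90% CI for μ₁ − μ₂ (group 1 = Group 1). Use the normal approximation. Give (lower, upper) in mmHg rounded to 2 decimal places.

Per-group SEs: s₁/√n₁ = 13.6/√33 = 2.3675, s₂/√n₂ = 11.5/√59 = 1.4972.
Unpooled SE of the difference: √(5.60505625 + 2.24160784) = 2.8012.
Margin of error = z* · SE = 1.645 × 2.8012 = 4.6080.
x̄₁ − x̄₂ = 131.8 − 140.3 = -8.5000.
CI: -8.5000 ± 4.6080 = (-13.11, -3.89).

(-13.11, -3.89)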